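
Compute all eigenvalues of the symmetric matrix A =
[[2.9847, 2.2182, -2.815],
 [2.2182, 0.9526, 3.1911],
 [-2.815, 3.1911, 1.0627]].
sigma(A) ≈ {-4, 4, 5}

A is real symmetric, so its spectrum consists of real eigenvalues. Expanding the characteristic polynomial of the displayed matrix gives
  det(λ I - A) = p(λ) = λ^3 + (-5)λ^2 + (-16)λ + (80.0015).
Solving p(λ) = 0 yields eigenvalues ≈ -4, 4, 5. (A is shown rounded to 4 decimals, so these recover the underlying integer eigenvalues to within that precision.)
Verification: the trace of A = 5 equals the sum of eigenvalues 5, and det(A) ≈ -80.0015 matches the eigenvalue product -80.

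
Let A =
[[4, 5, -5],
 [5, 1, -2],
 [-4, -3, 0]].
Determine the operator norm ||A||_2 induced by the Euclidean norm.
||A||_2 ≈ 10.281 (= sqrt(largest eigenvalue of A^T A))

||A||_2 = sigma_max(A) = sqrt(lambda_max(A^T A)). Form the symmetric matrix M = A^T A =
[[57, 37, -30],
 [37, 35, -27],
 [-30, -27, 29]].
Its characteristic polynomial (trace, sum of principal 2x2 minors, determinant of M give the coefficients) is
  p(λ) = det(λ I - M) = λ^3 - 121λ^2 + 1665λ - 5041.
No integer candidate from the rational root theorem (±divisors of 5041) is a root, so the roots are irrational. The cubic discriminant is Δ = 3997787504 > 0, so there are three distinct real roots. p(4) = -253 and p(5) = 384 have opposite signs, so a root lies in (4, 5); Newton's method refines it to λ ≈ 4.3583. p(10) = 509 and p(11) = -36 have opposite signs, so a root lies in (10, 11); Newton's method refines it to λ ≈ 10.9428. p(105) = -6616 and p(106) = 2909 have opposite signs, so a root lies in (105, 106); Newton's method refines it to λ ≈ 105.6989. Check (Vieta): the three roots sum to 121, matching tr M = 121.
So the eigenvalues of A^T A are ≈ 4.3583, 10.9428, 105.6989 (all ≥ 0, as they must be for A^T A). The largest is λ_max ≈ 105.6989, hence ||A||_2 = sqrt(λ_max) ≈ 10.281.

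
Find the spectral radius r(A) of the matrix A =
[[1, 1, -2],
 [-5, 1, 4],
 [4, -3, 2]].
r(A) ≈ 5.2755

The eigenvalues of A are the roots of its characteristic polynomial. With M = A (coefficients from the trace, the sum of principal 2x2 minors, and det A):
  p(λ) = det(λ I - M) = λ^3 - 4λ^2 + 30λ - 18.
No integer candidate from the rational root theorem (±divisors of 18) is a root, so the roots are irrational. The cubic discriminant is Δ = -68076 < 0, so there is one real root and a complex-conjugate pair. p(0) = -18 and p(1) = 9 have opposite signs, so a root lies in (0, 1); Newton's method refines it to λ ≈ 0.6468. Dividing out (λ - (0.6468)) leaves approximately λ^2 - 3.3532λ + 27.8313. For λ^2 - 3.3532λ + 27.8313 the discriminant is -100.0808. It is negative, so the remaining roots are the complex-conjugate pair λ ≈ 1.6766 ± 5.002i. Their product equals the constant term, so |λ|^2 ≈ 27.8313 and |λ| ≈ 5.2755.
Thus the eigenvalues (to 4 decimals) are 0.6468 (modulus 0.6468); 1.6766 ± 5.002i (modulus 5.2755). The spectral radius is the largest modulus: r(A) ≈ 5.2755. (Cross-check: r(A) ≤ ||A||_2 ≈ 7.3082; equality holds whenever A is normal, though it can also hold for some non-normal A.)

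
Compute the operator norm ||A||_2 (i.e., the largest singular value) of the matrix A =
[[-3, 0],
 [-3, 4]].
||A||_2 = sqrt((34 + sqrt(580))/2) ≈ 5.389 (= sqrt(largest eigenvalue of A^T A))

||A||_2 = sigma_max(A) = sqrt(lambda_max(A^T A)). Form the symmetric matrix M = A^T A =
[[18, -12],
 [-12, 16]].
Its characteristic polynomial (trace, determinant of M give the coefficients) is
  p(λ) = det(λ I - M) = λ^2 - 34λ + 144.
For λ^2 - 34λ + 144 the discriminant is 580. It is nonnegative but not a perfect square, so the roots are real and irrational: λ = (34 ± sqrt(580))/2 ≈ 29.0416, 4.9584.
So the eigenvalues of A^T A are ≈ 4.9584, 29.0416 (all ≥ 0, as they must be for A^T A). The largest is λ_max = (34 + sqrt(580))/2 ≈ 29.0416, hence ||A||_2 = sqrt(λ_max) = sqrt((34 + sqrt(580))/2) ≈ 5.389.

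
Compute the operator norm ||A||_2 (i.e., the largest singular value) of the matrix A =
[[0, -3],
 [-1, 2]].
||A||_2 = sqrt((14 + sqrt(160))/2) ≈ 3.6503 (= sqrt(largest eigenvalue of A^T A))

||A||_2 = sigma_max(A) = sqrt(lambda_max(A^T A)). Form the symmetric matrix M = A^T A =
[[1, -2],
 [-2, 13]].
Its characteristic polynomial (trace, determinant of M give the coefficients) is
  p(λ) = det(λ I - M) = λ^2 - 14λ + 9.
For λ^2 - 14λ + 9 the discriminant is 160. It is nonnegative but not a perfect square, so the roots are real and irrational: λ = (14 ± sqrt(160))/2 ≈ 13.3246, 0.6754.
So the eigenvalues of A^T A are ≈ 0.6754, 13.3246 (all ≥ 0, as they must be for A^T A). The largest is λ_max = (14 + sqrt(160))/2 ≈ 13.3246, hence ||A||_2 = sqrt(λ_max) = sqrt((14 + sqrt(160))/2) ≈ 3.6503.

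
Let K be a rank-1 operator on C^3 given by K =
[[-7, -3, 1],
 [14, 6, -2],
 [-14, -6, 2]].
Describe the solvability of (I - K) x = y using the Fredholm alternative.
(I - K) is singular (det(I - K) = 0, i.e. 1 ∈ sigma(K)). (I - K) x = y is solvable iff y ⊥ ker((I - K)^*) = span{(-7, -3, 1)}, i.e. iff -7y_1 - 3y_2 + y_3 = 0. When solvable, the solutions are x = y + c·(1, -2, 2), c arbitrary (ker(I - K) = span{(1, -2, 2)}, dimension 1).

K has rank 1, so it is an outer product K = u v^T: every row of K is a multiple of one row vector. Reading off the entries, u = (1, -2, 2) and v = (-7, -3, 1) (row i of K equals u_i·v^T). A rank-one matrix u v^T satisfies K u = u (v·u) and kills the (2)-dimensional subspace v^⊥, so its characteristic polynomial is lambda^2 (lambda - v·u) with v·u = tr K = 1. Hence the eigenvalues of I - K are 1 (multiplicity 2) and 1 - (1) = 0, so det(I - K) = 0. (Direct check: I - K =
[[8, 3, -1],
 [-14, -5, 2],
 [14, 6, -1]]
has determinant 0.) So 1 is an eigenvalue of K and (I - K) is not invertible. The finite-dimensional Fredholm alternative says: either (I - K) is invertible, or ker(I - K) ≠ {0} and then range(I - K) = ker((I - K)^*)^⊥, with dim ker(I - K) = dim ker((I - K)^*). We are in the second case, so we need both kernels. Kernel of I - K: (I - K) u = u - u (v·u) = u - u = 0, so ker(I - K) = span{u} = span{(1, -2, 2)} (it is exactly 1-dimensional because rank(I - K) = 2). Kernel of the adjoint: K is real, so (I - K)^* = I - K^T = I - v u^T, and (I - v u^T) v = v - v (u·v) = 0; hence ker((I - K)^*) = span{v} = span{(-7, -3, 1)}. Therefore (I - K) x = y is solvable iff <y, v> = 0, i.e. iff -7y_1 - 3y_2 + y_3 = 0. When this holds, K y = u (v·y) = 0, so (I - K) y = y and x = y is a particular solution; the full solution set is the line x = y + c·u = y + c·(1, -2, 2), c ∈ C.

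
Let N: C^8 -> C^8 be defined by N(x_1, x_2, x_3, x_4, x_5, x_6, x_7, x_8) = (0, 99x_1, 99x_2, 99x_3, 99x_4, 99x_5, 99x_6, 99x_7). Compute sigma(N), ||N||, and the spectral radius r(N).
sigma(N) = {0}; ||N|| = 99; r(N) = 0. (N is nilpotent with N^8 = 0.)

On C^8, N is a strictly lower-triangular matrix with 99 on the subdiagonal and zeros elsewhere, so its characteristic polynomial is lambda^8 and every eigenvalue is 0: sigma(N) = {0}. For the operator norm, N e_i = 99e_{i+1} for i = 1, ..., 7 and N e_8 = 0, so the singular values of N are 99 (with multiplicity 7) and 0; hence ||N|| = 99. The spectral radius r(N) = max|lambda| = 0. Note ||N|| > r(N) — characteristic of non-normal nilpotent operators. Indeed N^8 = 0.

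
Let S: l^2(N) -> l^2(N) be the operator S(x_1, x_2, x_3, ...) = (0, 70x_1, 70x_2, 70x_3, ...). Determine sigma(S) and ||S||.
sigma(S) = closed disk {z in C : |z| ≤ 70}; ||S|| = 70

Note S = 70·U where U is the unit right shift (U x)_k = x_{k-1} (with x_0 := 0); so ||S|| = 70||U|| and sigma(S) = 70·sigma(U). ||S x||^2 = sum_{k≥1} |70x_k|^2 = 4900||x||^2, so ||S|| = 70 and sigma(S) ⊂ {|z| ≤ 70}. For any |lambda| < 70, the equation (S - lambda I) x = 0 forces x_1 = 0, then 70x_k = lambda x_{k+1} ⇒ x = 0, so S has no eigenvalues. But (S - lambda I) is not surjective for |lambda| < 70: solving (S - lambda I) x = e_1 would require x_n proportional to (lambda/70)^(-n), which is not in l^2. So every |lambda| < 70 lies in the residual spectrum. The boundary |lambda| = 70 is in the approximate point spectrum (the spectrum is closed). Hence sigma(S) is the closed disk of radius 70.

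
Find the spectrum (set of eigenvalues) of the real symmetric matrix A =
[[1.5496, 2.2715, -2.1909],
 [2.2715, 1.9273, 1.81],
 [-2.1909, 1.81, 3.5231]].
sigma(A) ≈ {-2, 4, 5}

A is real symmetric, so its spectrum consists of real eigenvalues. Expanding the characteristic polynomial of the displayed matrix gives
  det(λ I - A) = p(λ) = λ^3 + (-7)λ^2 + (2)λ + (40).
Solving p(λ) = 0 yields eigenvalues ≈ -2, 4, 5. (A is shown rounded to 4 decimals, so these recover the underlying integer eigenvalues to within that precision.)
Verification: the trace of A = 7 equals the sum of eigenvalues 7, and det(A) ≈ -39.9995 matches the eigenvalue product -40.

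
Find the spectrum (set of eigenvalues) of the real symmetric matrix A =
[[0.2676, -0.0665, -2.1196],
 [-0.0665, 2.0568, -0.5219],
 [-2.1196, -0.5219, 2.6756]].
sigma(A) ≈ {-1, 2, 4}

A is real symmetric, so its spectrum consists of real eigenvalues. Expanding the characteristic polynomial of the displayed matrix gives
  det(λ I - A) = p(λ) = λ^3 + (-5)λ^2 + (2)λ + (8).
Solving p(λ) = 0 yields eigenvalues ≈ -1, 2, 4. (A is shown rounded to 4 decimals, so these recover the underlying integer eigenvalues to within that precision.)
Verification: the trace of A = 5 equals the sum of eigenvalues 5, and det(A) ≈ -7.9998 matches the eigenvalue product -8.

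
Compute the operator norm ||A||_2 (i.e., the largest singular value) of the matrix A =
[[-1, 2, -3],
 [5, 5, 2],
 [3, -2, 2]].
||A||_2 ≈ 7.5143 (= sqrt(largest eigenvalue of A^T A))

||A||_2 = sigma_max(A) = sqrt(lambda_max(A^T A)). Form the symmetric matrix M = A^T A =
[[35, 17, 19],
 [17, 33, 0],
 [19, 0, 17]].
Its characteristic polynomial (trace, sum of principal 2x2 minors, determinant of M give the coefficients) is
  p(λ) = det(λ I - M) = λ^3 - 85λ^2 + 1661λ - 2809.
No integer candidate from the rational root theorem (±divisors of 2809) is a root, so the roots are irrational. The cubic discriminant is Δ = 1628177584 > 0, so there are three distinct real roots. p(1) = -1232 and p(2) = 181 have opposite signs, so a root lies in (1, 2); Newton's method refines it to λ ≈ 1.8653. p(26) = 493 and p(27) = -244 have opposite signs, so a root lies in (26, 27); Newton's method refines it to λ ≈ 26.6705. p(56) = -737 and p(57) = 896 have opposite signs, so a root lies in (56, 57); Newton's method refines it to λ ≈ 56.4642. Check (Vieta): the three roots sum to 85, matching tr M = 85.
So the eigenvalues of A^T A are ≈ 1.8653, 26.6705, 56.4642 (all ≥ 0, as they must be for A^T A). The largest is λ_max ≈ 56.4642, hence ||A||_2 = sqrt(λ_max) ≈ 7.5143.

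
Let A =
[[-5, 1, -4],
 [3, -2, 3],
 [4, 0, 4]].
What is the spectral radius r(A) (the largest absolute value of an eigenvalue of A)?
r(A) ≈ 3.7637

The eigenvalues of A are the roots of its characteristic polynomial. With M = A (coefficients from the trace, the sum of principal 2x2 minors, and det A):
  p(λ) = det(λ I - M) = λ^3 + 3λ^2 - 5λ - 8.
No integer candidate from the rational root theorem (±divisors of 8) is a root, so the roots are irrational. The cubic discriminant is Δ = 2021 > 0, so there are three distinct real roots. p(-4) = -4 and p(-3) = 7 have opposite signs, so a root lies in (-4, -3); Newton's method refines it to λ ≈ -3.7637. p(-2) = 6 and p(-1) = -1 have opposite signs, so a root lies in (-2, -1); Newton's method refines it to λ ≈ -1.1252. p(1) = -9 and p(2) = 2 have opposite signs, so a root lies in (1, 2); Newton's method refines it to λ ≈ 1.889. Check (Vieta): the three roots sum to -3, matching tr M = -3.
Thus the eigenvalues (to 4 decimals) are -3.7637 (modulus 3.7637); -1.1252 (modulus 1.1252); 1.889 (modulus 1.889). The spectral radius is the largest modulus: r(A) ≈ 3.7637. (Cross-check: r(A) ≤ ||A||_2 ≈ 9.6555; equality holds whenever A is normal, though it can also hold for some non-normal A.)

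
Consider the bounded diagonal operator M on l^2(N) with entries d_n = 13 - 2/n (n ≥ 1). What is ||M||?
||M|| = 13

For a diagonal operator on l^2 with entries d_n, ||M|| = sup_n |d_n|. Here d_1 = 11, d_2 = 12, ..., and d_n = 13 - 2/n increases monotonically toward 13. All terms lie in [11, 13), so |d_n| = d_n and the supremum is the limit 13, which is not attained by any individual d_n. Hence ||M|| = 13.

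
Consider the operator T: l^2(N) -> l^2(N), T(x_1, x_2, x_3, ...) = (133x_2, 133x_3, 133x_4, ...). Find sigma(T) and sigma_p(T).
sigma(T) = closed disk {z in C : |z| ≤ 133}; sigma_p(T) = open disk {z in C : |z| < 133}

Note T = 133·V where V is the unit left shift (V x)_k = x_{k+1}; so sigma(T) = 133·sigma(V) and ||T|| = 133||V||. ||T x||^2 = 17689sum_{k≥2} |x_k|^2 ≤ 17689||x||^2, with equality on {x : x_1 = 0}, so ||T|| = 133. For any lambda with |lambda| < 133, set r = lambda/133 (|r| < 1); the vector x = (1, r, r^2, ...) is in l^2 and satisfies T x = 133(r, r^2, ...) = lambda x, so lambda is an eigenvalue. On the boundary |lambda| = 133 the geometric series diverges, so no l^2 eigenvector exists, but these lambda lie in the approximate point spectrum. Hence sigma(T) is the closed disk of radius 133 and sigma_p(T) is the open disk.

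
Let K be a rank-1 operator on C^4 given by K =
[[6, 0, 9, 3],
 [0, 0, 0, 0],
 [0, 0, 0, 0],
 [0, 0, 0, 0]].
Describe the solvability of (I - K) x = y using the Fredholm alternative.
(I - K) is invertible (det(I - K) = -5 ≠ 0), so for every y in C^4 the equation (I - K) x = y has a unique solution.

K has rank 1, so it is an outer product K = u v^T: every row of K is a multiple of one row vector. Reading off the entries, u = (3, 0, 0, 0) and v = (2, 0, 3, 1) (row i of K equals u_i·v^T). A rank-one matrix u v^T satisfies K u = u (v·u) and kills the (3)-dimensional subspace v^⊥, so its characteristic polynomial is lambda^3 (lambda - v·u) with v·u = tr K = 6. Hence the eigenvalues of I - K are 1 (multiplicity 3) and 1 - (6) = -5, so det(I - K) = -5. (Direct check: I - K =
[[-5, 0, -9, -3],
 [0, 1, 0, 0],
 [0, 0, 1, 0],
 [0, 0, 0, 1]]
has determinant -5.) The finite-dimensional Fredholm alternative says: either (I - K) is invertible, or ker(I - K) ≠ {0} and then range(I - K) = ker((I - K)^*)^⊥, with dim ker(I - K) = dim ker((I - K)^*). Since det(I - K) ≠ 0, 1 is not an eigenvalue of K and ker(I - K) = {0}, so we are in the first case: for every y there is a unique x = (I - K)^(-1) y. Explicitly, by the Sherman–Morrison formula, (I - u v^T)^(-1) = I + u v^T/(1 - v·u), i.e. (I - K)^(-1) = I + K/(-5).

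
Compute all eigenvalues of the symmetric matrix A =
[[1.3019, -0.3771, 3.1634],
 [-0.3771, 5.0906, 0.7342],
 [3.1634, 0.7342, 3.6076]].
sigma(A) ≈ {-1, 5, 6}

A is real symmetric, so its spectrum consists of real eigenvalues. Expanding the characteristic polynomial of the displayed matrix gives
  det(λ I - A) = p(λ) = λ^3 + (-10)λ^2 + (19)λ + (30).
Solving p(λ) = 0 yields eigenvalues ≈ -1, 5, 6. (A is shown rounded to 4 decimals, so these recover the underlying integer eigenvalues to within that precision.)
Verification: the trace of A = 10 equals the sum of eigenvalues 10, and det(A) ≈ -29.9994 matches the eigenvalue product -30.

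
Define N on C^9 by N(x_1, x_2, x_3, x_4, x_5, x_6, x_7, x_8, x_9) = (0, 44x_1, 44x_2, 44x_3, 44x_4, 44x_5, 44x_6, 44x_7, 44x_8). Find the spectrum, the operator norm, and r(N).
sigma(N) = {0}; ||N|| = 44; r(N) = 0. (N is nilpotent with N^9 = 0.)

On C^9, N is a strictly lower-triangular matrix with 44 on the subdiagonal and zeros elsewhere, so its characteristic polynomial is lambda^9 and every eigenvalue is 0: sigma(N) = {0}. For the operator norm, N e_i = 44e_{i+1} for i = 1, ..., 8 and N e_9 = 0, so the singular values of N are 44 (with multiplicity 8) and 0; hence ||N|| = 44. The spectral radius r(N) = max|lambda| = 0. Note ||N|| > r(N) — characteristic of non-normal nilpotent operators. Indeed N^9 = 0.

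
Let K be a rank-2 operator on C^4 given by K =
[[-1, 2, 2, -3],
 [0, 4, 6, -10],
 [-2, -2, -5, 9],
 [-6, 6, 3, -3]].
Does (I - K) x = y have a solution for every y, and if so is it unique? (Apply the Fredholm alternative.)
(I - K) is invertible (det(I - K) = 24 ≠ 0), so for every y in C^4 the equation (I - K) x = y has a unique solution.

K has rank 2 and factors as K = U V^T = u1 v1^T + u2 v2^T with u1 = (0, -2, 3, 3), v1 = (-1, 0, -1, 2), u2 = (1, 2, -1, 3), v2 = (-1, 2, 2, -3) (multiplying out reproduces the displayed K). The nonzero eigenvalues of U V^T coincide with those of the 2 x 2 matrix G = V^T U = [[v1·u1, v1·u2], [v2·u1, v2·u2]] = [[3, 6], [-7, -8]], and by the Sylvester determinant identity det(I_4 - U V^T) = det(I_2 - V^T U) = det([[-2, -6], [7, 9]]) = (-2)(9) - (-6)(7) = 24. (Direct check: I - K =
[[2, -2, -2, 3],
 [0, -3, -6, 10],
 [2, 2, 6, -9],
 [6, -6, -3, 4]]
has determinant 24.) The finite-dimensional Fredholm alternative says: either (I - K) is invertible, or ker(I - K) ≠ {0} and then range(I - K) = ker((I - K)^*)^⊥, with dim ker(I - K) = dim ker((I - K)^*). Since det(I - K) ≠ 0, 1 is not an eigenvalue of K and ker(I - K) = {0}, so we are in the first case: for every y there is a unique x = (I - K)^(-1) y. (Explicitly, by the Woodbury identity, (I - U V^T)^(-1) = I + U (I_2 - G)^(-1) V^T.)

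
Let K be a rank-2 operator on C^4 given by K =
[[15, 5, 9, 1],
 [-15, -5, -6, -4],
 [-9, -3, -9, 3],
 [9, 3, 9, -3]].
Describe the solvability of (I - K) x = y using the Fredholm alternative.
(I - K) is invertible (det(I - K) = -51 ≠ 0), so for every y in C^4 the equation (I - K) x = y has a unique solution.

K has rank 2 and factors as K = U V^T = u1 v1^T + u2 v2^T with u1 = (2, -3, 0, 0), v1 = (3, 1, 0, 2), u2 = (-3, 2, 3, -3), v2 = (-3, -1, -3, 1) (multiplying out reproduces the displayed K). The nonzero eigenvalues of U V^T coincide with those of the 2 x 2 matrix G = V^T U = [[v1·u1, v1·u2], [v2·u1, v2·u2]] = [[3, -13], [-3, -5]], and by the Sylvester determinant identity det(I_4 - U V^T) = det(I_2 - V^T U) = det([[-2, 13], [3, 6]]) = (-2)(6) - (13)(3) = -51. (Direct check: I - K =
[[-14, -5, -9, -1],
 [15, 6, 6, 4],
 [9, 3, 10, -3],
 [-9, -3, -9, 4]]
has determinant -51.) The finite-dimensional Fredholm alternative says: either (I - K) is invertible, or ker(I - K) ≠ {0} and then range(I - K) = ker((I - K)^*)^⊥, with dim ker(I - K) = dim ker((I - K)^*). Since det(I - K) ≠ 0, 1 is not an eigenvalue of K and ker(I - K) = {0}, so we are in the first case: for every y there is a unique x = (I - K)^(-1) y. (Explicitly, by the Woodbury identity, (I - U V^T)^(-1) = I + U (I_2 - G)^(-1) V^T.)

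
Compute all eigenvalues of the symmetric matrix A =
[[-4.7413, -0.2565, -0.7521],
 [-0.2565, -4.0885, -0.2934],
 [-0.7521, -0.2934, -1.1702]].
sigma(A) ≈ {-5, -4, -1}

A is real symmetric, so its spectrum consists of real eigenvalues. Expanding the characteristic polynomial of the displayed matrix gives
  det(λ I - A) = p(λ) = λ^3 + (10)λ^2 + (29)λ + (20).
Solving p(λ) = 0 yields eigenvalues ≈ -5, -4, -1. (A is shown rounded to 4 decimals, so these recover the underlying integer eigenvalues to within that precision.)
Verification: the trace of A = -10 equals the sum of eigenvalues -10, and det(A) ≈ -19.9995 matches the eigenvalue product -20.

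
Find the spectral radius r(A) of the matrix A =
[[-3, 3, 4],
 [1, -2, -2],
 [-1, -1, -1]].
r(A) = 3

The eigenvalues of A are the roots of its characteristic polynomial. With M = A (coefficients from the trace, the sum of principal 2x2 minors, and det A):
  p(λ) = det(λ I - M) = λ^3 + 6λ^2 + 10λ + 3.
By the rational root theorem any rational root is an integer divisor of 3. Testing λ = -3: p(-3) = -27 + 54 - 30 + 3 = 0, so λ = -3 is a root. Dividing out (λ + 3) leaves p(λ) = (λ + 3)(λ^2 + 3λ + 1). For λ^2 + 3λ + 1 the discriminant is 5. It is nonnegative but not a perfect square, so the roots are real and irrational: λ = (-3 ± sqrt(5))/2 ≈ -0.382, -2.618.
Thus the eigenvalues (to 4 decimals) are -0.382 (modulus 0.382); -2.618 (modulus 2.618); -3 (modulus 3). The spectral radius is the largest modulus: r(A) = 3. (Cross-check: r(A) ≤ ||A||_2 ≈ 6.573; equality holds whenever A is normal, though it can also hold for some non-normal A.)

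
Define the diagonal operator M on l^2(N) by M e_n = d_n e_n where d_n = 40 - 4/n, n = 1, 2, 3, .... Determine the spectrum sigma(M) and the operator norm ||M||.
sigma(M) = {40 - 4/n : n ≥ 1} ∪ {40}; ||M|| = 40

A bounded diagonal operator on l^2 with diagonal entries d_n has spectrum equal to the closure of {d_n : n ≥ 1}: every d_n is an eigenvalue (with eigenvector e_n), so {d_n} ⊂ sigma(M); the spectrum is closed, so its closure is too; and for lambda not in the closure, (M - lambda I) has bounded inverse (the diagonal entries 1/(d_n - lambda) are bounded). For our sequence d_n = 40 - 4/n, n = 1, 2, 3, ...:
  - {d_n} = {40 - 4/n : n ≥ 1}; the only limit point is 40
  - closure = {40 - 4/n : n ≥ 1} ∪ {40}
For the norm: a diagonal operator has ||M|| = sup_n |d_n|. Here d_n = 40 - 4/n increases monotonically from d_1 = 36 toward 40, with all terms in [36, 40); so sup_n |d_n| = 40 (the supremum is the limit, not attained). So ||M|| = 40.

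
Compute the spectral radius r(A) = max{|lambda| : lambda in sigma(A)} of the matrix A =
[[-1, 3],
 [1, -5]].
r(A) = (6 + sqrt(28))/2 ≈ 5.6458

The eigenvalues of A are the roots of its characteristic polynomial. With M = A (coefficients from the trace and determinant):
  p(λ) = det(λ I - M) = λ^2 + 6λ + 2.
For λ^2 + 6λ + 2 the discriminant is 28. It is nonnegative but not a perfect square, so the roots are real and irrational: λ = (-6 ± sqrt(28))/2 ≈ -0.3542, -5.6458.
Thus the eigenvalues (to 4 decimals) are -0.3542 (modulus 0.3542); -5.6458 (modulus 5.6458). The spectral radius is the largest modulus: r(A) = (6 + sqrt(28))/2 ≈ 5.6458. (Cross-check: r(A) ≤ ||A||_2 ≈ 5.9907; equality holds whenever A is normal, though it can also hold for some non-normal A.)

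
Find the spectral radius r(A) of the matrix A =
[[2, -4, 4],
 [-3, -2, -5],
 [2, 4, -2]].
r(A) = sqrt(20) ≈ 4.4721

The eigenvalues of A are the roots of its characteristic polynomial. With M = A (coefficients from the trace, the sum of principal 2x2 minors, and det A):
  p(λ) = det(λ I - M) = λ^3 + 2λ^2 - 4λ - 80.
By the rational root theorem any rational root is an integer divisor of 80. Testing λ = 4: p(4) = 64 + 32 - 16 - 80 = 0, so λ = 4 is a root. Dividing out (λ - 4) leaves p(λ) = (λ - 4)(λ^2 + 6λ + 20). For λ^2 + 6λ + 20 the discriminant is -44. It is negative, so the roots are the complex-conjugate pair λ = -3 ± (sqrt(44)/2) i ≈ -3 ± 3.3166i. For a conjugate pair the product of the roots equals the constant term, so |λ|^2 = 20 and |λ| = sqrt(20) ≈ 4.4721.
Thus the eigenvalues (to 4 decimals) are -3 ± 3.3166i (modulus 4.4721); 4 (modulus 4). The spectral radius is the largest modulus: r(A) = sqrt(20) ≈ 4.4721. (Cross-check: r(A) ≤ ||A||_2 ≈ 7.6973; equality holds whenever A is normal, though it can also hold for some non-normal A.)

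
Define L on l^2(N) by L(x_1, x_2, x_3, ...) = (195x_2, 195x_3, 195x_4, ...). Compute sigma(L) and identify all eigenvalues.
sigma(L) = closed disk {z in C : |z| ≤ 195}; sigma_p(L) = open disk {z in C : |z| < 195}

Note L = 195·V where V is the unit left shift (V x)_k = x_{k+1}; so sigma(L) = 195·sigma(V) and ||L|| = 195||V||. ||L x||^2 = 38025sum_{k≥2} |x_k|^2 ≤ 38025||x||^2, with equality on {x : x_1 = 0}, so ||L|| = 195. For any lambda with |lambda| < 195, set r = lambda/195 (|r| < 1); the vector x = (1, r, r^2, ...) is in l^2 and satisfies L x = 195(r, r^2, ...) = lambda x, so lambda is an eigenvalue. On the boundary |lambda| = 195 the geometric series diverges, so no l^2 eigenvector exists, but these lambda lie in the approximate point spectrum. Hence sigma(L) is the closed disk of radius 195 and sigma_p(L) is the open disk.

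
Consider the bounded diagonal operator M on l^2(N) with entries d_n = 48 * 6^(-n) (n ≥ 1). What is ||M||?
||M|| = 8 (attained at n = 1)

For M diagonal, ||M|| = sup_n |d_n|. The sequence d_n = 48 * 6^(-n) is positive and strictly decreasing (ratio 6^(-1) < 1), so the supremum is d_1 = 48/6 = 8. Hence ||M|| = 8.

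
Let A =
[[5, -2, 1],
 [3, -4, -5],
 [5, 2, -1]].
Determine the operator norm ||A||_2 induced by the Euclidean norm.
||A||_2 ≈ 8.4475 (= sqrt(largest eigenvalue of A^T A))

||A||_2 = sigma_max(A) = sqrt(lambda_max(A^T A)). Form the symmetric matrix M = A^T A =
[[59, -12, -15],
 [-12, 24, 16],
 [-15, 16, 27]].
Its characteristic polynomial (trace, sum of principal 2x2 minors, determinant of M give the coefficients) is
  p(λ) = det(λ I - M) = λ^3 - 110λ^2 + 3032λ - 19600.
No integer candidate from the rational root theorem (±divisors of 19600) is a root, so the roots are irrational. The cubic discriminant is Δ = 2685731328 > 0, so there are three distinct real roots. p(9) = -493 and p(10) = 720 have opposite signs, so a root lies in (9, 10); Newton's method refines it to λ ≈ 9.3904. p(29) = 207 and p(30) = -640 have opposite signs, so a root lies in (29, 30); Newton's method refines it to λ ≈ 29.2492. p(71) = -927 and p(72) = 1712 have opposite signs, so a root lies in (71, 72); Newton's method refines it to λ ≈ 71.3604. Check (Vieta): the three roots sum to 110, matching tr M = 110.
So the eigenvalues of A^T A are ≈ 9.3904, 29.2492, 71.3604 (all ≥ 0, as they must be for A^T A). The largest is λ_max ≈ 71.3604, hence ||A||_2 = sqrt(λ_max) ≈ 8.4475.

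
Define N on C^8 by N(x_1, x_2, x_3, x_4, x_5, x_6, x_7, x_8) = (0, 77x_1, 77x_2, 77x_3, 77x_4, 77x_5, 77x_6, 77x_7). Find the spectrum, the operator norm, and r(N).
sigma(N) = {0}; ||N|| = 77; r(N) = 0. (N is nilpotent with N^8 = 0.)

On C^8, N is a strictly lower-triangular matrix with 77 on the subdiagonal and zeros elsewhere, so its characteristic polynomial is lambda^8 and every eigenvalue is 0: sigma(N) = {0}. For the operator norm, N e_i = 77e_{i+1} for i = 1, ..., 7 and N e_8 = 0, so the singular values of N are 77 (with multiplicity 7) and 0; hence ||N|| = 77. The spectral radius r(N) = max|lambda| = 0. Note ||N|| > r(N) — characteristic of non-normal nilpotent operators. Indeed N^8 = 0.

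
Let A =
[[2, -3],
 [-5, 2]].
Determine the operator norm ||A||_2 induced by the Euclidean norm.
||A||_2 = sqrt((42 + sqrt(1280))/2) ≈ 6.2361 (= sqrt(largest eigenvalue of A^T A))

||A||_2 = sigma_max(A) = sqrt(lambda_max(A^T A)). Form the symmetric matrix M = A^T A =
[[29, -16],
 [-16, 13]].
Its characteristic polynomial (trace, determinant of M give the coefficients) is
  p(λ) = det(λ I - M) = λ^2 - 42λ + 121.
For λ^2 - 42λ + 121 the discriminant is 1280. It is nonnegative but not a perfect square, so the roots are real and irrational: λ = (42 ± sqrt(1280))/2 ≈ 38.8885, 3.1115.
So the eigenvalues of A^T A are ≈ 3.1115, 38.8885 (all ≥ 0, as they must be for A^T A). The largest is λ_max = (42 + sqrt(1280))/2 ≈ 38.8885, hence ||A||_2 = sqrt(λ_max) = sqrt((42 + sqrt(1280))/2) ≈ 6.2361.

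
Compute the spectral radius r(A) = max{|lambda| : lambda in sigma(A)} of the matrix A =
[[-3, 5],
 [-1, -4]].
r(A) = sqrt(17) ≈ 4.1231

The eigenvalues of A are the roots of its characteristic polynomial. With M = A (coefficients from the trace and determinant):
  p(λ) = det(λ I - M) = λ^2 + 7λ + 17.
For λ^2 + 7λ + 17 the discriminant is -19. It is negative, so the roots are the complex-conjugate pair λ = -7/2 ± (sqrt(19)/2) i ≈ -3.5 ± 2.1794i. For a conjugate pair the product of the roots equals the constant term, so |λ|^2 = 17 and |λ| = sqrt(17) ≈ 4.1231.
Thus the eigenvalues (to 4 decimals) are -3.5 ± 2.1794i (modulus 4.1231). The spectral radius is the largest modulus: r(A) = sqrt(17) ≈ 4.1231. (Cross-check: r(A) ≤ ||A||_2 ≈ 6.6713; equality holds whenever A is normal, though it can also hold for some non-normal A.)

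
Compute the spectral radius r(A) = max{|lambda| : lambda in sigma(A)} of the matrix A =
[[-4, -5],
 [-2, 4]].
r(A) = sqrt(104)/2 ≈ 5.099

The eigenvalues of A are the roots of its characteristic polynomial. With M = A (coefficients from the trace and determinant):
  p(λ) = det(λ I - M) = λ^2 - 26.
For λ^2 - 26 the discriminant is 104. It is nonnegative but not a perfect square, so the roots are real and irrational: λ = ± sqrt(104)/2 ≈ 5.099, -5.099.
Thus the eigenvalues (to 4 decimals) are 5.099 (modulus 5.099); -5.099 (modulus 5.099). The spectral radius is the largest modulus: r(A) = sqrt(104)/2 ≈ 5.099. (Cross-check: r(A) ≤ ||A||_2 ≈ 6.8151; equality holds whenever A is normal, though it can also hold for some non-normal A.)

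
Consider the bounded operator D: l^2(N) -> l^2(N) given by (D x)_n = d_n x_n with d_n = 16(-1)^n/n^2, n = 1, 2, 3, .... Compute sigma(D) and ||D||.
sigma(D) = {16(-1)^n/n^2 : n ≥ 1} ∪ {0}; ||D|| = 16

A bounded diagonal operator on l^2 with diagonal entries d_n has spectrum equal to the closure of {d_n : n ≥ 1}: every d_n is an eigenvalue (with eigenvector e_n), so {d_n} ⊂ sigma(D); the spectrum is closed, so its closure is too; and for lambda not in the closure, (D - lambda I) has bounded inverse (the diagonal entries 1/(d_n - lambda) are bounded). For our sequence d_n = 16(-1)^n/n^2, n = 1, 2, 3, ...:
  - {d_n} = {16(-1)^n/n^2 : n ≥ 1}; the only limit point is 0
  - closure = {16(-1)^n/n^2 : n ≥ 1} ∪ {0}
For the norm: a diagonal operator has ||D|| = sup_n |d_n|. Here |d_n| = 16/n^2 is decreasing, so sup_n |d_n| = |d_1| = 16. So ||D|| = 16.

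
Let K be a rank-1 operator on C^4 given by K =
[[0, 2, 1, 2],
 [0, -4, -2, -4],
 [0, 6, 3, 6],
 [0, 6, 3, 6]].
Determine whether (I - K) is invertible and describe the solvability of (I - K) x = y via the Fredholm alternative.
(I - K) is invertible (det(I - K) = -4 ≠ 0), so for every y in C^4 the equation (I - K) x = y has a unique solution.

K has rank 1, so it is an outer product K = u v^T: every row of K is a multiple of one row vector. Reading off the entries, u = (-1, 2, -3, -3) and v = (0, -2, -1, -2) (row i of K equals u_i·v^T). A rank-one matrix u v^T satisfies K u = u (v·u) and kills the (3)-dimensional subspace v^⊥, so its characteristic polynomial is lambda^3 (lambda - v·u) with v·u = tr K = 5. Hence the eigenvalues of I - K are 1 (multiplicity 3) and 1 - (5) = -4, so det(I - K) = -4. (Direct check: I - K =
[[1, -2, -1, -2],
 [0, 5, 2, 4],
 [0, -6, -2, -6],
 [0, -6, -3, -5]]
has determinant -4.) The finite-dimensional Fredholm alternative says: either (I - K) is invertible, or ker(I - K) ≠ {0} and then range(I - K) = ker((I - K)^*)^⊥, with dim ker(I - K) = dim ker((I - K)^*). Since det(I - K) ≠ 0, 1 is not an eigenvalue of K and ker(I - K) = {0}, so we are in the first case: for every y there is a unique x = (I - K)^(-1) y. Explicitly, by the Sherman–Morrison formula, (I - u v^T)^(-1) = I + u v^T/(1 - v·u), i.e. (I - K)^(-1) = I + K/(-4).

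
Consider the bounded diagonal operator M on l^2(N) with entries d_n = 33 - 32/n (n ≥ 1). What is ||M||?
||M|| = 33

For a diagonal operator on l^2 with entries d_n, ||M|| = sup_n |d_n|. Here d_1 = 1, d_2 = 17, ..., and d_n = 33 - 32/n increases monotonically toward 33. All terms lie in [1, 33), so |d_n| = d_n and the supremum is the limit 33, which is not attained by any individual d_n. Hence ||M|| = 33.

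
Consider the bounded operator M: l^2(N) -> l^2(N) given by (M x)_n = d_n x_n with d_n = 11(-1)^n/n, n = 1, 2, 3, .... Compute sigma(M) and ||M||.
sigma(M) = {11(-1)^n/n : n ≥ 1} ∪ {0}; ||M|| = 11

A bounded diagonal operator on l^2 with diagonal entries d_n has spectrum equal to the closure of {d_n : n ≥ 1}: every d_n is an eigenvalue (with eigenvector e_n), so {d_n} ⊂ sigma(M); the spectrum is closed, so its closure is too; and for lambda not in the closure, (M - lambda I) has bounded inverse (the diagonal entries 1/(d_n - lambda) are bounded). For our sequence d_n = 11(-1)^n/n, n = 1, 2, 3, ...:
  - {d_n} = {11(-1)^n/n : n ≥ 1}; the only limit point is 0
  - closure = {11(-1)^n/n : n ≥ 1} ∪ {0}
For the norm: a diagonal operator has ||M|| = sup_n |d_n|. Here |d_n| = 11/n is decreasing, so sup_n |d_n| = |d_1| = 11. So ||M|| = 11.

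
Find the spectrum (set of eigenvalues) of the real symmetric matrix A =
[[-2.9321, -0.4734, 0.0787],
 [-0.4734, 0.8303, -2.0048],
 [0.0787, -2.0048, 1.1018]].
sigma(A) ≈ {-3, -1, 3}

A is real symmetric, so its spectrum consists of real eigenvalues. Expanding the characteristic polynomial of the displayed matrix gives
  det(λ I - A) = p(λ) = λ^3 + (1)λ^2 + (-9)λ + (-9).
Solving p(λ) = 0 yields eigenvalues ≈ -3, -1, 3. (A is shown rounded to 4 decimals, so these recover the underlying integer eigenvalues to within that precision.)
Verification: the trace of A = -1 equals the sum of eigenvalues -1, and det(A) ≈ 8.9997 matches the eigenvalue product 9.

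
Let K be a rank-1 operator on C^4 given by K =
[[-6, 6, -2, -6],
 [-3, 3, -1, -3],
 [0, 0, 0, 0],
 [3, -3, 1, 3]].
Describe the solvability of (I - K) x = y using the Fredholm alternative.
(I - K) is invertible (det(I - K) = 1 ≠ 0), so for every y in C^4 the equation (I - K) x = y has a unique solution.

K has rank 1, so it is an outer product K = u v^T: every row of K is a multiple of one row vector. Reading off the entries, u = (-2, -1, 0, 1) and v = (3, -3, 1, 3) (row i of K equals u_i·v^T). A rank-one matrix u v^T satisfies K u = u (v·u) and kills the (3)-dimensional subspace v^⊥, so its characteristic polynomial is lambda^3 (lambda - v·u) with v·u = tr K = 0. Hence the eigenvalues of I - K are 1 (multiplicity 3) and 1 - (0) = 1, so det(I - K) = 1. (Direct check: I - K =
[[7, -6, 2, 6],
 [3, -2, 1, 3],
 [0, 0, 1, 0],
 [-3, 3, -1, -2]]
has determinant 1.) The finite-dimensional Fredholm alternative says: either (I - K) is invertible, or ker(I - K) ≠ {0} and then range(I - K) = ker((I - K)^*)^⊥, with dim ker(I - K) = dim ker((I - K)^*). Since det(I - K) ≠ 0, 1 is not an eigenvalue of K and ker(I - K) = {0}, so we are in the first case: for every y there is a unique x = (I - K)^(-1) y. Explicitly, by the Sherman–Morrison formula, (I - u v^T)^(-1) = I + u v^T/(1 - v·u), i.e. (I - K)^(-1) = I + K.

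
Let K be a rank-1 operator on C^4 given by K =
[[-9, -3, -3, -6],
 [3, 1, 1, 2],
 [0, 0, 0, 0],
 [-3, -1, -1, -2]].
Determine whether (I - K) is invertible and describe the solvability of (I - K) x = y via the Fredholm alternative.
(I - K) is invertible (det(I - K) = 11 ≠ 0), so for every y in C^4 the equation (I - K) x = y has a unique solution.

K has rank 1, so it is an outer product K = u v^T: every row of K is a multiple of one row vector. Reading off the entries, u = (-3, 1, 0, -1) and v = (3, 1, 1, 2) (row i of K equals u_i·v^T). A rank-one matrix u v^T satisfies K u = u (v·u) and kills the (3)-dimensional subspace v^⊥, so its characteristic polynomial is lambda^3 (lambda - v·u) with v·u = tr K = -10. Hence the eigenvalues of I - K are 1 (multiplicity 3) and 1 - (-10) = 11, so det(I - K) = 11. (Direct check: I - K =
[[10, 3, 3, 6],
 [-3, 0, -1, -2],
 [0, 0, 1, 0],
 [3, 1, 1, 3]]
has determinant 11.) The finite-dimensional Fredholm alternative says: either (I - K) is invertible, or ker(I - K) ≠ {0} and then range(I - K) = ker((I - K)^*)^⊥, with dim ker(I - K) = dim ker((I - K)^*). Since det(I - K) ≠ 0, 1 is not an eigenvalue of K and ker(I - K) = {0}, so we are in the first case: for every y there is a unique x = (I - K)^(-1) y. Explicitly, by the Sherman–Morrison formula, (I - u v^T)^(-1) = I + u v^T/(1 - v·u), i.e. (I - K)^(-1) = I + K/(11).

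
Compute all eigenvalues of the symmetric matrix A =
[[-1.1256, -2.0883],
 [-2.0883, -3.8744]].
sigma(A) ≈ {-5, 0}

A is real symmetric, so its spectrum consists of real eigenvalues. Expanding the characteristic polynomial of the displayed matrix gives
  det(λ I - A) = p(λ) = λ^2 + (5)λ + (0).
Solving p(λ) = 0 yields eigenvalues ≈ -5, 0. (A is shown rounded to 4 decimals, so these recover the underlying integer eigenvalues to within that precision.)
Verification: the trace of A = -5 equals the sum of eigenvalues -5, and det(A) ≈ 0.0000 matches the eigenvalue product 0.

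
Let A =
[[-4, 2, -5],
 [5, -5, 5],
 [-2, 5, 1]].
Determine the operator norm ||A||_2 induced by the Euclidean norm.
||A||_2 ≈ 11.2872 (= sqrt(largest eigenvalue of A^T A))

||A||_2 = sigma_max(A) = sqrt(lambda_max(A^T A)). Form the symmetric matrix M = A^T A =
[[45, -43, 43],
 [-43, 54, -30],
 [43, -30, 51]].
Its characteristic polynomial (trace, sum of principal 2x2 minors, determinant of M give the coefficients) is
  p(λ) = det(λ I - M) = λ^3 - 150λ^2 + 2881λ - 225.
No integer candidate from the rational root theorem (±divisors of 225) is a root, so the roots are irrational. The cubic discriminant is Δ = 89813907761 > 0, so there are three distinct real roots. p(0) = -225 and p(1) = 2507 have opposite signs, so a root lies in (0, 1); Newton's method refines it to λ ≈ 0.0784. p(22) = 1205 and p(23) = -1145 have opposite signs, so a root lies in (22, 23); Newton's method refines it to λ ≈ 22.5215. p(127) = -5305 and p(128) = 8095 have opposite signs, so a root lies in (127, 128); Newton's method refines it to λ ≈ 127.4001. Check (Vieta): the three roots sum to 150, matching tr M = 150.
So the eigenvalues of A^T A are ≈ 0.0784, 22.5215, 127.4001 (all ≥ 0, as they must be for A^T A). The largest is λ_max ≈ 127.4001, hence ||A||_2 = sqrt(λ_max) ≈ 11.2872.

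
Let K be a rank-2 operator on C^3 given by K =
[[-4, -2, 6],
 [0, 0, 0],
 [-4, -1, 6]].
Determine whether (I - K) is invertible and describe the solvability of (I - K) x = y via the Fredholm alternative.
(I - K) is invertible (det(I - K) = -1 ≠ 0), so for every y in C^3 the equation (I - K) x = y has a unique solution.

K has rank 2 and factors as K = U V^T = u1 v1^T + u2 v2^T with u1 = (-2, 0, -3), v1 = (0, -1, 0), u2 = (2, 0, 2), v2 = (-2, -2, 3) (multiplying out reproduces the displayed K). The nonzero eigenvalues of U V^T coincide with those of the 2 x 2 matrix G = V^T U = [[v1·u1, v1·u2], [v2·u1, v2·u2]] = [[0, 0], [-5, 2]], and by the Sylvester determinant identity det(I_3 - U V^T) = det(I_2 - V^T U) = det([[1, 0], [5, -1]]) = (1)(-1) - (0)(5) = -1. (Direct check: I - K =
[[5, 2, -6],
 [0, 1, 0],
 [4, 1, -5]]
has determinant -1.) The finite-dimensional Fredholm alternative says: either (I - K) is invertible, or ker(I - K) ≠ {0} and then range(I - K) = ker((I - K)^*)^⊥, with dim ker(I - K) = dim ker((I - K)^*). Since det(I - K) ≠ 0, 1 is not an eigenvalue of K and ker(I - K) = {0}, so we are in the first case: for every y there is a unique x = (I - K)^(-1) y. (Explicitly, by the Woodbury identity, (I - U V^T)^(-1) = I + U (I_2 - G)^(-1) V^T.)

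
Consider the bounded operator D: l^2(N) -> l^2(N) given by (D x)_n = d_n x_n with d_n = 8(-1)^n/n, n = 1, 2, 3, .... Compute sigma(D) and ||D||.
sigma(D) = {8(-1)^n/n : n ≥ 1} ∪ {0}; ||D|| = 8

A bounded diagonal operator on l^2 with diagonal entries d_n has spectrum equal to the closure of {d_n : n ≥ 1}: every d_n is an eigenvalue (with eigenvector e_n), so {d_n} ⊂ sigma(D); the spectrum is closed, so its closure is too; and for lambda not in the closure, (D - lambda I) has bounded inverse (the diagonal entries 1/(d_n - lambda) are bounded). For our sequence d_n = 8(-1)^n/n, n = 1, 2, 3, ...:
  - {d_n} = {8(-1)^n/n : n ≥ 1}; the only limit point is 0
  - closure = {8(-1)^n/n : n ≥ 1} ∪ {0}
For the norm: a diagonal operator has ||D|| = sup_n |d_n|. Here |d_n| = 8/n is decreasing, so sup_n |d_n| = |d_1| = 8. So ||D|| = 8.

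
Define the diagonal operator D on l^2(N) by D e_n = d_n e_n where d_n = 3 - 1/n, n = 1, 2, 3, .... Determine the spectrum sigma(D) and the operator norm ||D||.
sigma(D) = {3 - 1/n : n ≥ 1} ∪ {3}; ||D|| = 3

A bounded diagonal operator on l^2 with diagonal entries d_n has spectrum equal to the closure of {d_n : n ≥ 1}: every d_n is an eigenvalue (with eigenvector e_n), so {d_n} ⊂ sigma(D); the spectrum is closed, so its closure is too; and for lambda not in the closure, (D - lambda I) has bounded inverse (the diagonal entries 1/(d_n - lambda) are bounded). For our sequence d_n = 3 - 1/n, n = 1, 2, 3, ...:
  - {d_n} = {3 - 1/n : n ≥ 1}; the only limit point is 3
  - closure = {3 - 1/n : n ≥ 1} ∪ {3}
For the norm: a diagonal operator has ||D|| = sup_n |d_n|. Here d_n = 3 - 1/n increases monotonically from d_1 = 2 toward 3, with all terms in [2, 3); so sup_n |d_n| = 3 (the supremum is the limit, not attained). So ||D|| = 3.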